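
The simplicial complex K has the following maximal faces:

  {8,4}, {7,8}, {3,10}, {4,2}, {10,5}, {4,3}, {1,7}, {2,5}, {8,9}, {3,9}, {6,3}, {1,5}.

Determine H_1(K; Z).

H_1 = Z^3.

We work with the vertex ordering 1 < 2 < 3 < 4 < 5 < 6 < 7 < 8 < 9 < 10. The simplices of K, each written with vertices in increasing order, are:

  0-simplices (10): [1], [2], [3], [4], [5], [6], [7], [8], [9], [10]
  1-simplices (12): [1,5], [1,7], [2,4], [2,5], [3,4], [3,6], [3,9], [3,10], [4,8], [5,10], [7,8], [8,9]

Hence C_0 ≅ Z^10, C_1 ≅ Z^12.

∂_1: C_1 → C_0 is given by ∂[p,q] = [q] − [p].
The 10×12 boundary matrix has rank 9 and Smith normal form diag(1,1,1,1,1,1,1,1,1).

Reading off H_k = ker ∂_k / im ∂_{k+1}:

  H_1: rank ker ∂_1 − rank ∂_2 = (12 − 9) − 0 = 3, and there is no ∂_2, so H_1 = Z^3.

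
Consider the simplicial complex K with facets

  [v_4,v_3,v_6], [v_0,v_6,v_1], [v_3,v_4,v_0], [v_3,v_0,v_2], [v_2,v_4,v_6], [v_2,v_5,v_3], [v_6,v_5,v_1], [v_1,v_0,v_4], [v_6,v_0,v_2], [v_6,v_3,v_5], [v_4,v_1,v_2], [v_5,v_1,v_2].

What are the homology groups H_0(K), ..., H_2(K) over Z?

Order the vertices as v_0 < v_1 < v_2 < v_3 < v_4 < v_5 < v_6. Listing each simplex with vertices in this order, K has dimension 2 with simplices:

  0-simplices (7): [v_0], [v_1], [v_2], [v_3], [v_4], [v_5], [v_6]
  1-simplices (18): (18 of them)
  2-simplices (12): (12 of them)

giving chain groups C_0 ≅ Z^7, C_1 ≅ Z^18, C_2 ≅ Z^12.

Boundary ∂_1: C_1 → C_0 sends each edge [p,q] (with p < q) to q − p. For instance
  ∂[v_0,v_6] = [v_6] − [v_0].
This gives a 7×18 integer matrix of rank 6; reducing to Smith normal form yields diagonal entries (1,1,1,1,1,1).

∂_2: C_2 → C_1 maps a triangle to the signed sum of its edges. For instance
  ∂[v_1,v_2,v_5] = [v_2,v_5] − [v_1,v_5] + [v_1,v_2],
  ∂[v_0,v_3,v_4] = [v_3,v_4] − [v_0,v_4] + [v_0,v_3].
As a 18×12 matrix over Z this has rank 12, with invariant factors (1,1,1,1,1,1,1,1,1,1,1,2).

From H_k ≅ ker(∂_k) / im(∂_{k+1}) we obtain:

  H_0: rank C_0 − rank ∂_1 = 7 − 6 = 1, and the invariant factors of ∂_1 are all 1, so H_0 ≅ Z.
  H_1: rank ker ∂_1 − rank ∂_2 = (18 − 6) − 12 = 0, and ∂_2 has invariant factor 2 > 1, so H_1 ≅ Z/2.
  H_2: rank ker ∂_2 − rank ∂_3 = (12 − 12) − 0 = 0, and there is no ∂_3, so H_2 ≅ 0.

H_0 ≅ Z,  H_1 ≅ Z/2,  H_2 = 0.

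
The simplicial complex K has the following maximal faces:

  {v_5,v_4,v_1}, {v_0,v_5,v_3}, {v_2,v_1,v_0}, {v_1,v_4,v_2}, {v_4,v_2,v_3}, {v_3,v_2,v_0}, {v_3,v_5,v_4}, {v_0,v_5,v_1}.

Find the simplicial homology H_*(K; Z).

Fix the vertex order v_0 < v_1 < v_2 < v_3 < v_4 < v_5 and write every simplex with vertices in increasing order. Then dim K = 2 and the simplices of K are:

  0-simplices (6): [v_0], [v_1], [v_2], [v_3], [v_4], [v_5]
  1-simplices (12): [v_0,v_1], [v_0,v_2], [v_0,v_3], [v_0,v_5], [v_1,v_2], [v_1,v_4], [v_1,v_5], [v_2,v_3], [v_2,v_4], [v_3,v_4], [v_3,v_5], [v_4,v_5]
  2-simplices (8): [v_0,v_1,v_2], [v_0,v_1,v_5], [v_0,v_2,v_3], [v_0,v_3,v_5], [v_1,v_2,v_4], [v_1,v_4,v_5], [v_2,v_3,v_4], [v_3,v_4,v_5]

so the chain groups are C_0 ≅ Z^6, C_1 ≅ Z^12, C_2 ≅ Z^8.

The boundary map ∂_1: C_1 → C_0 maps an edge to its endpoints' difference, ∂[p,q] = q − p. For instance
  ∂[v_0,v_2] = [v_2] − [v_0].
As a 6×12 matrix over Z this has rank 5, with invariant factors (1,1,1,1,1).

The boundary map ∂_2: C_2 → C_1 sends each 2-simplex [p,q,r] to [q,r] − [p,r] + [p,q]. For instance
  ∂[v_0,v_2,v_3] = [v_2,v_3] − [v_0,v_3] + [v_0,v_2],
  ∂[v_0,v_1,v_5] = [v_1,v_5] − [v_0,v_5] + [v_0,v_1].
This gives a 12×8 integer matrix of rank 7; reducing to Smith normal form yields diagonal entries (1,1,1,1,1,1,1).

Now H_k = ker ∂_k / im ∂_{k+1}, so:

  H_0: rank C_0 − rank ∂_1 = 6 − 5 = 1, and the invariant factors of ∂_1 are all 1, so H_0 ≅ Z.
  H_1: rank ker ∂_1 − rank ∂_2 = (12 − 5) − 7 = 0, and the invariant factors of ∂_2 are all 1, so H_1 ≅ 0.
  H_2: rank ker ∂_2 − rank ∂_3 = (8 − 7) − 0 = 1, and there is no ∂_3, so H_2 ≅ Z.

As a check, the Euler characteristic is 6 − 12 + 8 = 2, which agrees with 1 − 0 + 1 = 2.

H_0 ≅ Z,  H_1 = 0,  H_2 ≅ Z.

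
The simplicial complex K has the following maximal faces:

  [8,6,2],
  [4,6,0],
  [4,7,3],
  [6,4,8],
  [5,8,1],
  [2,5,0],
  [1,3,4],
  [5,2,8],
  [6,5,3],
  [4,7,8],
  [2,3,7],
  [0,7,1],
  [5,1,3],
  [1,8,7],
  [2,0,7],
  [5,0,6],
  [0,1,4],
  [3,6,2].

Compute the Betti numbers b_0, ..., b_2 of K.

b_0 = 1, b_1 = 1, b_2 = 0.

K has 9 vertices, 27 edges, 18 triangles.
rank ∂_0 = 0, rank ∂_1 = 8 ⇒ b_0 = 9 − 0 − 8 = 1; all invariant factors of ∂_1 are 1 so no torsion. So H_0 ≅ Z.
rank ∂_1 = 8, rank ∂_2 = 18 ⇒ b_1 = 27 − 8 − 18 = 1; ∂_2 has invariant factor(s) [2] giving torsion. So H_1 ≅ Z ⊕ Z/2.
rank ∂_2 = 18, rank ∂_3 = 0 ⇒ b_2 = 18 − 18 − 0 = 0. So H_2 ≅ 0.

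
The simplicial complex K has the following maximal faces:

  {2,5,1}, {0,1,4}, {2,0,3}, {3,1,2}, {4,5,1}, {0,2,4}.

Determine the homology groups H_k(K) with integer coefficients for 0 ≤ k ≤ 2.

H_0 = Z,  H_1 = Z,  H_2 = 0.

K has 6 vertices, 12 edges, 6 triangles.
rank ∂_0 = 0, rank ∂_1 = 5 ⇒ b_0 = 6 − 0 − 5 = 1; all invariant factors of ∂_1 are 1 so no torsion. So H_0 ≅ Z.
rank ∂_1 = 5, rank ∂_2 = 6 ⇒ b_1 = 12 − 5 − 6 = 1; all invariant factors of ∂_2 are 1 so no torsion. So H_1 ≅ Z.
rank ∂_2 = 6, rank ∂_3 = 0 ⇒ b_2 = 6 − 6 − 0 = 0. So H_2 ≅ 0.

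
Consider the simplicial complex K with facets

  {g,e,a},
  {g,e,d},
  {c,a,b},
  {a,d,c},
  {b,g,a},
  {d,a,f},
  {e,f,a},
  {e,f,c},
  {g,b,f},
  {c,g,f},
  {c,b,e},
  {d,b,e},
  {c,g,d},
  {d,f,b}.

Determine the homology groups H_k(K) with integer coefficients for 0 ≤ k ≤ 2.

Take the total order a < b < c < d < e < f < g on the vertex set. Then K (dimension 2) consists of the simplices:

  0-simplices (7): a, b, c, d, e, f, g
  1-simplices (21): ab, ac, ad, ae, af, ag, bc, bd, be, bf, bg, cd, ce, cf, cg, de, df, dg, ef, eg, fg
  2-simplices (14): abc, abg, acd, adf, aef, aeg, bce, bde, bdf, bfg, cdg, cef, cfg, deg

giving chain groups C_0 ≅ Z^7, C_1 ≅ Z^21, C_2 ≅ Z^14.

Boundary ∂_1: C_1 → C_0 maps an edge to its endpoints' difference, ∂[p,q] = q − p. For instance
  ∂dg = g − d.
As a 7×21 matrix over Z this has rank 6, with invariant factors (1,1,1,1,1,1).

The boundary map ∂_2: C_2 → C_1 maps a triangle to the signed sum of its edges. For instance
  ∂bce = ce − be + bc,
  ∂cef = ef − cf + ce.
The 21×14 boundary matrix has rank 13 and Smith normal form diag(1,1,1,1,1,1,1,1,1,1,1,1,1).

Reading off H_k = ker ∂_k / im ∂_{k+1}:

  H_0: rank C_0 − rank ∂_1 = 7 − 6 = 1, and the invariant factors of ∂_1 are all 1, so H_0 = Z.
  H_1: rank ker ∂_1 − rank ∂_2 = (21 − 6) − 13 = 2, and the invariant factors of ∂_2 are all 1, so H_1 = Z^2.
  H_2: rank ker ∂_2 − rank ∂_3 = (14 − 13) − 0 = 1, and there is no ∂_3, so H_2 = Z.

As a check, the Euler characteristic is 7 − 21 + 14 = 0, which agrees with 1 − 2 + 1 = 0.

H_0 = Z,  H_1 = Z^2,  H_2 = Z.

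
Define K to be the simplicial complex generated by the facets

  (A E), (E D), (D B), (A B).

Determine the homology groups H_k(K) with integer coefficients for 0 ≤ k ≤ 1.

H_0 ≅ Z,  H_1 ≅ Z.

We work with the vertex ordering A < B < D < E. The simplices of K, each written with vertices in increasing order, are:

  0-simplices (4): A, B, D, E
  1-simplices (4): AB, AE, BD, DE

so the chain groups are C_0 ≅ Z^4, C_1 ≅ Z^4.

Boundary ∂_1: C_1 → C_0 sends each edge [p,q] (with p < q) to q − p. For instance
  ∂AB = B − A.
This gives a 4×4 integer matrix of rank 3; reducing to Smith normal form yields diagonal entries (1,1,1).

Reading off H_k = ker ∂_k / im ∂_{k+1}:

  H_0: rank C_0 − rank ∂_1 = 4 − 3 = 1, and the invariant factors of ∂_1 are all 1, so H_0 = Z.
  H_1: rank ker ∂_1 − rank ∂_2 = (4 − 3) − 0 = 1, and there is no ∂_2, so H_1 = Z.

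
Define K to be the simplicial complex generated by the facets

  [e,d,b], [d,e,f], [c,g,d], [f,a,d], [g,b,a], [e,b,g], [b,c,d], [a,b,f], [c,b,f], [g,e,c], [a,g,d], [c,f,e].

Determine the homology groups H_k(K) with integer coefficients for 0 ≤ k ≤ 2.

Take the total order a < b < c < d < e < f < g on the vertex set. Then K (dimension 2) consists of the simplices:

  0-simplices (7): a, b, c, d, e, f, g
  1-simplices (18): ab, ad, af, ag, bc, bd, be, bf, bg, cd, ce, cf, cg, de, df, dg, ef, eg
  2-simplices (12): abf, abg, adf, adg, bcd, bcf, bde, beg, cdg, cef, ceg, def

Hence C_0 ≅ Z^7, C_1 ≅ Z^18, C_2 ≅ Z^12.

The boundary map ∂_1: C_1 → C_0 maps an edge to its endpoints' difference, ∂[p,q] = q − p. For instance
  ∂ef = f − e.
This gives a 7×18 integer matrix of rank 6; reducing to Smith normal form yields diagonal entries (1,1,1,1,1,1).

∂_2: C_2 → C_1 maps a triangle to the signed sum of its edges. For instance
  ∂def = ef − df + de,
  ∂cef = ef − cf + ce.
The resulting 18×12 matrix has rank 12, and its Smith normal form has invariant factors (1,1,1,1,1,1,1,1,1,1,1,2).

Computing H_k = (kernel of ∂_k) / (image of ∂_{k+1}):

  H_0: rank C_0 − rank ∂_1 = 7 − 6 = 1, and the invariant factors of ∂_1 are all 1, so H_0 ≅ Z.
  H_1: rank ker ∂_1 − rank ∂_2 = (18 − 6) − 12 = 0, and ∂_2 has invariant factor 2 > 1, so H_1 ≅ Z/2.
  H_2: rank ker ∂_2 − rank ∂_3 = (12 − 12) − 0 = 0, and there is no ∂_3, so H_2 ≅ 0.

As a check, the Euler characteristic is 7 − 18 + 12 = 1, which agrees with 1 − 0 + 0 = 1.
(K is a triangulation of the real projective plane RP^2.)

H_0 ≅ Z,  H_1 ≅ Z/2,  H_2 = 0.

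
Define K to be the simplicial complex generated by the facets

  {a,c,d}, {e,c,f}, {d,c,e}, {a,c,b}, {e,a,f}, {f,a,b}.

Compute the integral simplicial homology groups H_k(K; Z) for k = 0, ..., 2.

Take the total order a < b < c < d < e < f on the vertex set. Then K (dimension 2) consists of the simplices:

  0-simplices (6): a, b, c, d, e, f
  1-simplices (12): ab, ac, ad, ae, af, bc, bf, cd, ce, cf, de, ef
  2-simplices (6): abc, abf, acd, aef, cde, cef

giving chain groups C_0 ≅ Z^6, C_1 ≅ Z^12, C_2 ≅ Z^6.

Boundary ∂_1: C_1 → C_0 sends each edge [p,q] (with p < q) to q − p. For instance
  ∂bf = f − b.
As a 6×12 matrix over Z this has rank 5, with invariant factors (1,1,1,1,1).

The boundary map ∂_2: C_2 → C_1 acts by ∂[p,q,r] = [q,r] − [p,r] + [p,q]. For instance
  ∂abc = bc − ac + ab,
  ∂cde = de − ce + cd.
This gives a 12×6 integer matrix of rank 6; reducing to Smith normal form yields diagonal entries (1,1,1,1,1,1).

Now H_k = ker ∂_k / im ∂_{k+1}, so:

  H_0: rank C_0 − rank ∂_1 = 6 − 5 = 1, and the invariant factors of ∂_1 are all 1, so H_0 = Z.
  H_1: rank ker ∂_1 − rank ∂_2 = (12 − 5) − 6 = 1, and the invariant factors of ∂_2 are all 1, so H_1 = Z.
  H_2: rank ker ∂_2 − rank ∂_3 = (6 − 6) − 0 = 0, and there is no ∂_3, so H_2 = 0.

(K is a triangulation of the cylinder S^1 x I.)

H_0 = Z,  H_1 = Z,  H_2 = 0.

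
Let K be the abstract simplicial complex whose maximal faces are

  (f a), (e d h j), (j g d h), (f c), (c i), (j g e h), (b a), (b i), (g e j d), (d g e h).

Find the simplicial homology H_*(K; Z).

Order the vertices as a < b < c < d < e < f < g < h < i < j. Listing each simplex with vertices in this order, K has dimension 3 with simplices:

  0-simplices (10): a, b, c, d, e, f, g, h, i, j
  1-simplices (15): ab, af, bi, cf, ci, de, dg, dh, dj, eg, eh, ej, gh, gj, hj
  2-simplices (10): deg, deh, dej, dgh, dgj, dhj, egh, egj, ehj, ghj
  3-simplices (5): degh, degj, dehj, dghj, eghj

giving chain groups C_0 ≅ Z^10, C_1 ≅ Z^15, C_2 ≅ Z^10, C_3 ≅ Z^5.

The boundary map ∂_1: C_1 → C_0 maps an edge to its endpoints' difference, ∂[p,q] = q − p. For instance
  ∂hj = j − h.
The resulting 10×15 matrix has rank 8, and its Smith normal form has invariant factors (1,1,1,1,1,1,1,1).

∂_2: C_2 → C_1 sends each 2-simplex [p,q,r] to [q,r] − [p,r] + [p,q]. For instance
  ∂deh = eh − dh + de,
  ∂ehj = hj − ej + eh.
The 15×10 boundary matrix has rank 6 and Smith normal form diag(1,1,1,1,1,1).

Boundary ∂_3: C_3 → C_2 sends each 3-simplex σ to the alternating sum Σ_i (−1)^i (σ with its i-th vertex removed). For instance
  ∂degj = egj − dgj + dej − deg,
  ∂degh = egh − dgh + deh − deg.
As a 10×5 matrix over Z this has rank 4, with invariant factors (1,1,1,1).

Now H_k = ker ∂_k / im ∂_{k+1}, so:

  H_0: rank C_0 − rank ∂_1 = 10 − 8 = 2, and the invariant factors of ∂_1 are all 1, so H_0 = Z^2.
  H_1: rank ker ∂_1 − rank ∂_2 = (15 − 8) − 6 = 1, and the invariant factors of ∂_2 are all 1, so H_1 = Z.
  H_2: rank ker ∂_2 − rank ∂_3 = (10 − 6) − 4 = 0, and the invariant factors of ∂_3 are all 1, so H_2 = 0.
  H_3: rank ker ∂_3 − rank ∂_4 = (5 − 4) − 0 = 1, and there is no ∂_4, so H_3 = Z.

(K is a triangulation of the disjoint union of the circle S^1 and the 3-sphere S^3.)

H_0 = Z^2,  H_1 = Z,  H_2 = 0,  H_3 = Z.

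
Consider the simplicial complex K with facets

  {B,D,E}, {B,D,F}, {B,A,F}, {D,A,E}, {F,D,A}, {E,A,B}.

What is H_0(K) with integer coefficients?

H_0 = Z.

Fix the vertex order A < B < D < E < F and write every simplex with vertices in increasing order. Then dim K = 2 and the simplices of K are:

  0-simplices (5): A, B, D, E, F
  1-simplices (9): AB, AD, AE, AF, BD, BE, BF, DE, DF
  2-simplices (6): ABE, ABF, ADE, ADF, BDE, BDF

giving chain groups C_0 ≅ Z^5, C_1 ≅ Z^9, C_2 ≅ Z^6.

∂_1: C_1 → C_0 sends each edge [p,q] (with p < q) to q − p.
The resulting 5×9 matrix has rank 4, and its Smith normal form has invariant factors (1,1,1,1).

Boundary ∂_2: C_2 → C_1 maps a triangle to the signed sum of its edges. For instance
  ∂ADE = DE − AE + AD,
  ∂ABF = BF − AF + AB.
As a 9×6 matrix over Z this has rank 5, with invariant factors (1,1,1,1,1).

Now H_k = ker ∂_k / im ∂_{k+1}, so:

  H_0: rank C_0 − rank ∂_1 = 5 − 4 = 1, and the invariant factors of ∂_1 are all 1, so H_0 ≅ Z.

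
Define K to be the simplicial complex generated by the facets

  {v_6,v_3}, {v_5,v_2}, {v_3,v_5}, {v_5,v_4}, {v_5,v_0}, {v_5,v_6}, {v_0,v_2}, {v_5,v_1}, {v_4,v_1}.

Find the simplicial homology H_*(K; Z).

H_0 ≅ Z,  H_1 ≅ Z^3.

Order the vertices as v_0 < v_1 < v_2 < v_3 < v_4 < v_5 < v_6. Listing each simplex with vertices in this order, K has dimension 1 with simplices:

  0-simplices (7): [v_0], [v_1], [v_2], [v_3], [v_4], [v_5], [v_6]
  1-simplices (9): [v_0,v_2], [v_0,v_5], [v_1,v_4], [v_1,v_5], [v_2,v_5], [v_3,v_5], [v_3,v_6], [v_4,v_5], [v_5,v_6]

so the chain groups are C_0 ≅ Z^7, C_1 ≅ Z^9.

Boundary ∂_1: C_1 → C_0 is given by ∂[p,q] = [q] − [p]. For instance
  ∂[v_0,v_2] = [v_2] − [v_0].
As a 7×9 matrix over Z this has rank 6, with invariant factors (1,1,1,1,1,1).

From H_k ≅ ker(∂_k) / im(∂_{k+1}) we obtain:

  H_0: rank C_0 − rank ∂_1 = 7 − 6 = 1, and the invariant factors of ∂_1 are all 1, so H_0 = Z.
  H_1: rank ker ∂_1 − rank ∂_2 = (9 − 6) − 0 = 3, and there is no ∂_2, so H_1 = Z^3.

(K is a triangulation of a wedge of 3 circles.)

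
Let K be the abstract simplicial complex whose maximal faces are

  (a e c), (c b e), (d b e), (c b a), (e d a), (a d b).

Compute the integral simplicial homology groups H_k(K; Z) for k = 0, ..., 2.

Take the total order a < b < c < d < e on the vertex set. Then K (dimension 2) consists of the simplices:

  0-simplices (5): a, b, c, d, e
  1-simplices (9): ab, ac, ad, ae, bc, bd, be, ce, de
  2-simplices (6): abc, abd, ace, ade, bce, bde

Hence C_0 ≅ Z^5, C_1 ≅ Z^9, C_2 ≅ Z^6.

The boundary map ∂_1: C_1 → C_0 is given by ∂[p,q] = [q] − [p].
The resulting 5×9 matrix has rank 4, and its Smith normal form has invariant factors (1,1,1,1).

∂_2: C_2 → C_1 sends each 2-simplex [p,q,r] to [q,r] − [p,r] + [p,q]. For instance
  ∂ade = de − ae + ad,
  ∂bde = de − be + bd.
As a 9×6 matrix over Z this has rank 5, with invariant factors (1,1,1,1,1).

Computing H_k = (kernel of ∂_k) / (image of ∂_{k+1}):

  H_0: rank C_0 − rank ∂_1 = 5 − 4 = 1, and the invariant factors of ∂_1 are all 1, so H_0 = Z.
  H_1: rank ker ∂_1 − rank ∂_2 = (9 − 4) − 5 = 0, and the invariant factors of ∂_2 are all 1, so H_1 = 0.
  H_2: rank ker ∂_2 − rank ∂_3 = (6 − 5) − 0 = 1, and there is no ∂_3, so H_2 = Z.

As a check, the Euler characteristic is 5 − 9 + 6 = 2, which agrees with 1 − 0 + 1 = 2.

H_0 = Z,  H_1 = 0,  H_2 = Z.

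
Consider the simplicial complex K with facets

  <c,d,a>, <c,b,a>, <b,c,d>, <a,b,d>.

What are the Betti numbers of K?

Order the vertices as a < b < c < d. Listing each simplex with vertices in this order, K has dimension 2 with simplices:

  0-simplices (4): a, b, c, d
  1-simplices (6): ab, ac, ad, bc, bd, cd
  2-simplices (4): abc, abd, acd, bcd

Hence C_0 ≅ Z^4, C_1 ≅ Z^6, C_2 ≅ Z^4.

The boundary map ∂_1: C_1 → C_0 sends each edge [p,q] (with p < q) to q − p.
This gives a 4×6 integer matrix of rank 3; reducing to Smith normal form yields diagonal entries (1,1,1).

Boundary ∂_2: C_2 → C_1 acts by ∂[p,q,r] = [q,r] − [p,r] + [p,q]. For instance
  ∂bcd = cd − bd + bc,
  ∂abc = bc − ac + ab.
As a 6×4 matrix over Z this has rank 3, with invariant factors (1,1,1).

From H_k ≅ ker(∂_k) / im(∂_{k+1}) we obtain:

  H_0: rank C_0 − rank ∂_1 = 4 − 3 = 1, and the invariant factors of ∂_1 are all 1, so H_0 = Z.
  H_1: rank ker ∂_1 − rank ∂_2 = (6 − 3) − 3 = 0, and the invariant factors of ∂_2 are all 1, so H_1 = 0.
  H_2: rank ker ∂_2 − rank ∂_3 = (4 − 3) − 0 = 1, and there is no ∂_3, so H_2 = Z.

(K is a triangulation of the 2-sphere S^2.)

Hence the Betti numbers are b_0 = 1, b_1 = 0, b_2 = 1.

b_0 = 1, b_1 = 0, b_2 = 1.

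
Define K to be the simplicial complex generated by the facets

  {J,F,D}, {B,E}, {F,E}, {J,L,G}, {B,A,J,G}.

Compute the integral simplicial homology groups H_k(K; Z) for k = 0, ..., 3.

H_0 ≅ Z,  H_1 ≅ Z,  H_2 = 0,  H_3 = 0.

We work with the vertex ordering A < B < D < E < F < G < J < L. The simplices of K, each written with vertices in increasing order, are:

  0-simplices (8): A, B, D, E, F, G, J, L
  1-simplices (13): AB, AG, AJ, BE, BG, BJ, DF, DJ, EF, FJ, GJ, GL, JL
  2-simplices (6): ABG, ABJ, AGJ, BGJ, DFJ, GJL
  3-simplices (1): ABGJ

so the chain groups are C_0 ≅ Z^8, C_1 ≅ Z^13, C_2 ≅ Z^6, C_3 ≅ Z^1.

Boundary ∂_1: C_1 → C_0 is given by ∂[p,q] = [q] − [p].
The resulting 8×13 matrix has rank 7, and its Smith normal form has invariant factors (1,1,1,1,1,1,1).

Boundary ∂_2: C_2 → C_1 acts by ∂[p,q,r] = [q,r] − [p,r] + [p,q]. For instance
  ∂AGJ = GJ − AJ + AG,
  ∂DFJ = FJ − DJ + DF.
As a 13×6 matrix over Z this has rank 5, with invariant factors (1,1,1,1,1).

Boundary ∂_3: C_3 → C_2 sends each 3-simplex σ to the alternating sum Σ_i (−1)^i (σ with its i-th vertex removed). For instance
  ∂ABGJ = BGJ − AGJ + ABJ − ABG.
As a 6×1 matrix over Z this has rank 1, with invariant factors (1).

Now H_k = ker ∂_k / im ∂_{k+1}, so:

  H_0: rank C_0 − rank ∂_1 = 8 − 7 = 1, and the invariant factors of ∂_1 are all 1, so H_0 = Z.
  H_1: rank ker ∂_1 − rank ∂_2 = (13 − 7) − 5 = 1, and the invariant factors of ∂_2 are all 1, so H_1 = Z.
  H_2: rank ker ∂_2 − rank ∂_3 = (6 − 5) − 1 = 0, and the invariant factors of ∂_3 are all 1, so H_2 = 0.
  H_3: rank ker ∂_3 − rank ∂_4 = (1 − 1) − 0 = 0, and there is no ∂_4, so H_3 = 0.

As a check, the Euler characteristic is 8 − 13 + 6 − 1 = 0, which agrees with 1 − 1 + 0 − 0 = 0.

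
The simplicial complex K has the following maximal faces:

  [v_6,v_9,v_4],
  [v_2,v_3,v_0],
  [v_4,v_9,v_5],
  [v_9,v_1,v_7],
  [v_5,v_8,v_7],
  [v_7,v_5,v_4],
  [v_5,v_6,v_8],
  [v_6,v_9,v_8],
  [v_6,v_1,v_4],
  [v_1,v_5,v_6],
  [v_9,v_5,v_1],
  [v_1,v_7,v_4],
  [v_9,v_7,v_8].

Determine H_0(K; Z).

Fix the vertex order v_0 < v_1 < v_2 < v_3 < v_4 < v_5 < v_6 < v_7 < v_8 < v_9 and write every simplex with vertices in increasing order. Then dim K = 2 and the simplices of K are:

  0-simplices (10): [v_0], [v_1], [v_2], [v_3], [v_4], [v_5], [v_6], [v_7], [v_8], [v_9]
  1-simplices (21): (21 of them)
  2-simplices (13): (13 of them)

Hence C_0 ≅ Z^10, C_1 ≅ Z^21, C_2 ≅ Z^13.

The boundary map ∂_1: C_1 → C_0 sends each edge [p,q] (with p < q) to q − p. For instance
  ∂[v_4,v_5] = [v_5] − [v_4].
The 10×21 boundary matrix has rank 8 and Smith normal form diag(1,1,1,1,1,1,1,1).

∂_2: C_2 → C_1 acts by ∂[p,q,r] = [q,r] − [p,r] + [p,q]. For instance
  ∂[v_5,v_6,v_8] = [v_6,v_8] − [v_5,v_8] + [v_5,v_6],
  ∂[v_4,v_6,v_9] = [v_6,v_9] − [v_4,v_9] + [v_4,v_6].
The 21×13 boundary matrix has rank 13 and Smith normal form diag(1,1,1,1,1,1,1,1,1,1,1,1,2).

Reading off H_k = ker ∂_k / im ∂_{k+1}:

  H_0: rank C_0 − rank ∂_1 = 10 − 8 = 2, and the invariant factors of ∂_1 are all 1, so H_0 ≅ Z^2.

(K is a triangulation of the disjoint union of the real projective plane RP^2 and the 2-simplex.)

H_0 ≅ Z^2.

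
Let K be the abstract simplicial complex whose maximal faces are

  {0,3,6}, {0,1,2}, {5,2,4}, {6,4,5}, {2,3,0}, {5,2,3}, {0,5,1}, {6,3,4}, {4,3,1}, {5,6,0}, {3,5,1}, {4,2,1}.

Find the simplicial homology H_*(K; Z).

H_0 ≅ Z,  H_1 ≅ Z/2,  H_2 = 0.

Order the vertices as 0 < 1 < 2 < 3 < 4 < 5 < 6. Listing each simplex with vertices in this order, K has dimension 2 with simplices:

  0-simplices (7): [0], [1], [2], [3], [4], [5], [6]
  1-simplices (18): [0,1], [0,2], [0,3], [0,5], [0,6], [1,2], [1,3], [1,4], [1,5], [2,3], [2,4], [2,5], [3,4], [3,5], [3,6], [4,5], [4,6], [5,6]
  2-simplices (12): [0,1,2], [0,1,5], [0,2,3], [0,3,6], [0,5,6], [1,2,4], [1,3,4], [1,3,5], [2,3,5], [2,4,5], [3,4,6], [4,5,6]

Hence C_0 ≅ Z^7, C_1 ≅ Z^18, C_2 ≅ Z^12.

The boundary map ∂_1: C_1 → C_0 sends each edge [p,q] (with p < q) to q − p. For instance
  ∂[1,2] = [2] − [1].
The 7×18 boundary matrix has rank 6 and Smith normal form diag(1,1,1,1,1,1).

The boundary map ∂_2: C_2 → C_1 acts by ∂[p,q,r] = [q,r] − [p,r] + [p,q]. For instance
  ∂[0,5,6] = [5,6] − [0,6] + [0,5],
  ∂[0,1,5] = [1,5] − [0,5] + [0,1].
The 18×12 boundary matrix has rank 12 and Smith normal form diag(1,1,1,1,1,1,1,1,1,1,1,2).

Reading off H_k = ker ∂_k / im ∂_{k+1}:

  H_0: rank C_0 − rank ∂_1 = 7 − 6 = 1, and the invariant factors of ∂_1 are all 1, so H_0 ≅ Z.
  H_1: rank ker ∂_1 − rank ∂_2 = (18 − 6) − 12 = 0, and ∂_2 has invariant factor 2 > 1, so H_1 ≅ Z/2.
  H_2: rank ker ∂_2 − rank ∂_3 = (12 − 12) − 0 = 0, and there is no ∂_3, so H_2 ≅ 0.

(K is a triangulation of the real projective plane RP^2.)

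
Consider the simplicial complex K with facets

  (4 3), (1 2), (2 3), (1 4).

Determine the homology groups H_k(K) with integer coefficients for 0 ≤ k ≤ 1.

H_0 = Z,  H_1 = Z.

Fix the vertex order 1 < 2 < 3 < 4 and write every simplex with vertices in increasing order. Then dim K = 1 and the simplices of K are:

  0-simplices (4): [1], [2], [3], [4]
  1-simplices (4): [1,2], [1,4], [2,3], [3,4]

Hence C_0 ≅ Z^4, C_1 ≅ Z^4.

∂_1: C_1 → C_0 is given by ∂[p,q] = [q] − [p]. For instance
  ∂[3,4] = [4] − [3].
The 4×4 boundary matrix has rank 3 and Smith normal form diag(1,1,1).

Computing H_k = (kernel of ∂_k) / (image of ∂_{k+1}):

  H_0: rank C_0 − rank ∂_1 = 4 − 3 = 1, and the invariant factors of ∂_1 are all 1, so H_0 = Z.
  H_1: rank ker ∂_1 − rank ∂_2 = (4 − 3) − 0 = 1, and there is no ∂_2, so H_1 = Z.

As a check, the Euler characteristic is 4 − 4 = 0, which agrees with 1 − 1 = 0.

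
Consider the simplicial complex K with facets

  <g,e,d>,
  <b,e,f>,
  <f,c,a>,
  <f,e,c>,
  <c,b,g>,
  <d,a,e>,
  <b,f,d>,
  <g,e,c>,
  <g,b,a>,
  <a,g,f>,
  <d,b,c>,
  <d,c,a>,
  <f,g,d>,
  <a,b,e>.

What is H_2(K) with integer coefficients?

We work with the vertex ordering a < b < c < d < e < f < g. The simplices of K, each written with vertices in increasing order, are:

  0-simplices (7): a, b, c, d, e, f, g
  1-simplices (21): ab, ac, ad, ae, af, ag, bc, bd, be, bf, bg, cd, ce, cf, cg, de, df, dg, ef, eg, fg
  2-simplices (14): abe, abg, acd, acf, ade, afg, bcd, bcg, bdf, bef, cef, ceg, deg, dfg

Hence C_0 ≅ Z^7, C_1 ≅ Z^21, C_2 ≅ Z^14.

Boundary ∂_1: C_1 → C_0 sends each edge [p,q] (with p < q) to q − p. For instance
  ∂cg = g − c.
The resulting 7×21 matrix has rank 6, and its Smith normal form has invariant factors (1,1,1,1,1,1).

Boundary ∂_2: C_2 → C_1 maps a triangle to the signed sum of its edges. For instance
  ∂ade = de − ae + ad,
  ∂bcg = cg − bg + bc.
The 21×14 boundary matrix has rank 13 and Smith normal form diag(1,1,1,1,1,1,1,1,1,1,1,1,1).

Now H_k = ker ∂_k / im ∂_{k+1}, so:

  H_2: rank ker ∂_2 − rank ∂_3 = (14 − 13) − 0 = 1, and there is no ∂_3, so H_2 = Z.

H_2 ≅ Z.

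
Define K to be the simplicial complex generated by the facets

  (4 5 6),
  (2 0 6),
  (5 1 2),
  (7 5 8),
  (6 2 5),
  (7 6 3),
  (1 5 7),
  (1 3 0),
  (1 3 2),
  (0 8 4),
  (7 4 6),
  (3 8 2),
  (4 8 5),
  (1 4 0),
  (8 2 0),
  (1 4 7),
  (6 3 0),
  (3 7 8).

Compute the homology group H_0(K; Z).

H_0 = Z.

Fix the vertex order 0 < 1 < 2 < 3 < 4 < 5 < 6 < 7 < 8 and write every simplex with vertices in increasing order. Then dim K = 2 and the simplices of K are:

  0-simplices (9): [0], [1], [2], [3], [4], [5], [6], [7], [8]
  1-simplices (27): (27 of them)
  2-simplices (18): [0,1,3], [0,1,4], [0,2,6], [0,2,8], [0,3,6], [0,4,8], [1,2,3], [1,2,5], [1,4,7], [1,5,7], [2,3,8], [2,5,6], [3,6,7], [3,7,8], [4,5,6], [4,5,8], [4,6,7], [5,7,8]

Hence C_0 ≅ Z^9, C_1 ≅ Z^27, C_2 ≅ Z^18.

∂_1: C_1 → C_0 is given by ∂[p,q] = [q] − [p].
The resulting 9×27 matrix has rank 8, and its Smith normal form has invariant factors (1,1,1,1,1,1,1,1).

Boundary ∂_2: C_2 → C_1 maps a triangle to the signed sum of its edges. For instance
  ∂[1,2,3] = [2,3] − [1,3] + [1,2],
  ∂[5,7,8] = [7,8] − [5,8] + [5,7].
This gives a 27×18 integer matrix of rank 18; reducing to Smith normal form yields diagonal entries (1,1,1,1,1,1,1,1,1,1,1,1,1,1,1,1,1,2).

From H_k ≅ ker(∂_k) / im(∂_{k+1}) we obtain:

  H_0: rank C_0 − rank ∂_1 = 9 − 8 = 1, and the invariant factors of ∂_1 are all 1, so H_0 = Z.

(K is a triangulation of the Klein bottle.)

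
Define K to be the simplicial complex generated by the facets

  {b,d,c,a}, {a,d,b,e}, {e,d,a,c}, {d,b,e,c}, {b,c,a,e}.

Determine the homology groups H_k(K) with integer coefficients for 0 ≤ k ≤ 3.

K has 5 vertices, 10 edges, 10 triangles, 5 3-simplices.
rank ∂_0 = 0, rank ∂_1 = 4 ⇒ b_0 = 5 − 0 − 4 = 1; all invariant factors of ∂_1 are 1 so no torsion. So H_0 ≅ Z.
rank ∂_1 = 4, rank ∂_2 = 6 ⇒ b_1 = 10 − 4 − 6 = 0; all invariant factors of ∂_2 are 1 so no torsion. So H_1 ≅ 0.
rank ∂_2 = 6, rank ∂_3 = 4 ⇒ b_2 = 10 − 6 − 4 = 0; all invariant factors of ∂_3 are 1 so no torsion. So H_2 ≅ 0.
rank ∂_3 = 4, rank ∂_4 = 0 ⇒ b_3 = 5 − 4 − 0 = 1. So H_3 ≅ Z.

H_0 = Z,  H_1 = 0,  H_2 = 0,  H_3 = Z.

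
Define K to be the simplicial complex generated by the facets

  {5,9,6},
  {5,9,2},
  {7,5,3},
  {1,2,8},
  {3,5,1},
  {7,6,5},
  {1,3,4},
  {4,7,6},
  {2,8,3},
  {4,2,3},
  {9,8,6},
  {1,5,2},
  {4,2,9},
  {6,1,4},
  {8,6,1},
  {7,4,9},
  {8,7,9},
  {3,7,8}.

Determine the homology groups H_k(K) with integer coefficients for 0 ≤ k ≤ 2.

H_0 ≅ Z,  H_1 ≅ Z ⊕ Z/2Z,  H_2 = 0.

We work with the vertex ordering 1 < 2 < 3 < 4 < 5 < 6 < 7 < 8 < 9. The simplices of K, each written with vertices in increasing order, are:

  0-simplices (9): [1], [2], [3], [4], [5], [6], [7], [8], [9]
  1-simplices (27): (27 of them)
  2-simplices (18): [1,2,5], [1,2,8], [1,3,4], [1,3,5], [1,4,6], [1,6,8], [2,3,4], [2,3,8], [2,4,9], [2,5,9], [3,5,7], [3,7,8], [4,6,7], [4,7,9], [5,6,7], [5,6,9], [6,8,9], [7,8,9]

so the chain groups are C_0 ≅ Z^9, C_1 ≅ Z^27, C_2 ≅ Z^18.

The boundary map ∂_1: C_1 → C_0 sends each edge [p,q] (with p < q) to q − p.
The 9×27 boundary matrix has rank 8 and Smith normal form diag(1,1,1,1,1,1,1,1).

The boundary map ∂_2: C_2 → C_1 sends each 2-simplex [p,q,r] to [q,r] − [p,r] + [p,q]. For instance
  ∂[1,2,8] = [2,8] − [1,8] + [1,2],
  ∂[4,7,9] = [7,9] − [4,9] + [4,7].
The resulting 27×18 matrix has rank 18, and its Smith normal form has invariant factors (1,1,1,1,1,1,1,1,1,1,1,1,1,1,1,1,1,2).

Now H_k = ker ∂_k / im ∂_{k+1}, so:

  H_0: rank C_0 − rank ∂_1 = 9 − 8 = 1, and the invariant factors of ∂_1 are all 1, so H_0 ≅ Z.
  H_1: rank ker ∂_1 − rank ∂_2 = (27 − 8) − 18 = 1, and ∂_2 has invariant factor 2 > 1, so H_1 ≅ Z ⊕ Z/2Z.
  H_2: rank ker ∂_2 − rank ∂_3 = (18 − 18) − 0 = 0, and there is no ∂_3, so H_2 ≅ 0.

As a check, the Euler characteristic is 9 − 27 + 18 = 0, which agrees with 1 − 1 + 0 = 0.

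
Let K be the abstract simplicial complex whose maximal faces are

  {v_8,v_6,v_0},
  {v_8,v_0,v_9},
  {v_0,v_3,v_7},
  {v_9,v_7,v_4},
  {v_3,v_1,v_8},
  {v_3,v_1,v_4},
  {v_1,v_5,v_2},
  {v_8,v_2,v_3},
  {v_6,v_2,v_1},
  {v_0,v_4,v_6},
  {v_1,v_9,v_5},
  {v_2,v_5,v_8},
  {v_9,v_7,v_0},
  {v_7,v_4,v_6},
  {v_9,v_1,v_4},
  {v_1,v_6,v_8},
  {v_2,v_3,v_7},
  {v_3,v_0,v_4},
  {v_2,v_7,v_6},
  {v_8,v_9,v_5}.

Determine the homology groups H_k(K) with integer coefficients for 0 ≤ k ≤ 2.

K has 10 vertices, 30 edges, 20 triangles.
rank ∂_0 = 0, rank ∂_1 = 9 ⇒ b_0 = 10 − 0 − 9 = 1; all invariant factors of ∂_1 are 1 so no torsion. So H_0 = Z.
rank ∂_1 = 9, rank ∂_2 = 20 ⇒ b_1 = 30 − 9 − 20 = 1; ∂_2 has invariant factor(s) [2] giving torsion. So H_1 = Z ⊕ Z/2Z.
rank ∂_2 = 20, rank ∂_3 = 0 ⇒ b_2 = 20 − 20 − 0 = 0. So H_2 = 0.

H_0 = Z,  H_1 = Z ⊕ Z/2Z,  H_2 = 0.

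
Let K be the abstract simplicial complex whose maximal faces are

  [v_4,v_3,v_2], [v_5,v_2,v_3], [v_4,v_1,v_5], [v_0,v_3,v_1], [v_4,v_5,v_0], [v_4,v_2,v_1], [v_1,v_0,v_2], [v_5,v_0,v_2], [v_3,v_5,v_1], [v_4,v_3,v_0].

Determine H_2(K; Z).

K has 6 vertices, 15 edges, 10 triangles.
rank ∂_2 = 10, rank ∂_3 = 0 ⇒ b_2 = 10 − 10 − 0 = 0. So H_2 = 0.

H_2 ≅ 0.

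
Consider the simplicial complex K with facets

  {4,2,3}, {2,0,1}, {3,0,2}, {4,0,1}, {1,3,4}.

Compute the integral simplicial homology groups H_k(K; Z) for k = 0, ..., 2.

H_0 = Z,  H_1 = Z,  H_2 = 0.

Fix the vertex order 0 < 1 < 2 < 3 < 4 and write every simplex with vertices in increasing order. Then dim K = 2 and the simplices of K are:

  0-simplices (5): [0], [1], [2], [3], [4]
  1-simplices (10): [0,1], [0,2], [0,3], [0,4], [1,2], [1,3], [1,4], [2,3], [2,4], [3,4]
  2-simplices (5): [0,1,2], [0,1,4], [0,2,3], [1,3,4], [2,3,4]

so the chain groups are C_0 ≅ Z^5, C_1 ≅ Z^10, C_2 ≅ Z^5.

The boundary map ∂_1: C_1 → C_0 maps an edge to its endpoints' difference, ∂[p,q] = q − p.
The resulting 5×10 matrix has rank 4, and its Smith normal form has invariant factors (1,1,1,1).

∂_2: C_2 → C_1 maps a triangle to the signed sum of its edges. For instance
  ∂[0,1,2] = [1,2] − [0,2] + [0,1],
  ∂[1,3,4] = [3,4] − [1,4] + [1,3].
As a 10×5 matrix over Z this has rank 5, with invariant factors (1,1,1,1,1).

Now H_k = ker ∂_k / im ∂_{k+1}, so:

  H_0: rank C_0 − rank ∂_1 = 5 − 4 = 1, and the invariant factors of ∂_1 are all 1, so H_0 ≅ Z.
  H_1: rank ker ∂_1 − rank ∂_2 = (10 − 4) − 5 = 1, and the invariant factors of ∂_2 are all 1, so H_1 ≅ Z.
  H_2: rank ker ∂_2 − rank ∂_3 = (5 − 5) − 0 = 0, and there is no ∂_3, so H_2 ≅ 0.

As a check, the Euler characteristic is 5 − 10 + 5 = 0, which agrees with 1 − 1 + 0 = 0.
(K is a triangulation of the Möbius band.)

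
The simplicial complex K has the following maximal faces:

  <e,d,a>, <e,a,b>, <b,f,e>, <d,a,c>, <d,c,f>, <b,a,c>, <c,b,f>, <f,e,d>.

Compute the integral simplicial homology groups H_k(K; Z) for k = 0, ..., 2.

K has 6 vertices, 12 edges, 8 triangles.
rank ∂_0 = 0, rank ∂_1 = 5 ⇒ b_0 = 6 − 0 − 5 = 1; all invariant factors of ∂_1 are 1 so no torsion. So H_0 ≅ Z.
rank ∂_1 = 5, rank ∂_2 = 7 ⇒ b_1 = 12 − 5 − 7 = 0; all invariant factors of ∂_2 are 1 so no torsion. So H_1 ≅ 0.
rank ∂_2 = 7, rank ∂_3 = 0 ⇒ b_2 = 8 − 7 − 0 = 1. So H_2 ≅ Z.

H_0 ≅ Z,  H_1 = 0,  H_2 ≅ Z.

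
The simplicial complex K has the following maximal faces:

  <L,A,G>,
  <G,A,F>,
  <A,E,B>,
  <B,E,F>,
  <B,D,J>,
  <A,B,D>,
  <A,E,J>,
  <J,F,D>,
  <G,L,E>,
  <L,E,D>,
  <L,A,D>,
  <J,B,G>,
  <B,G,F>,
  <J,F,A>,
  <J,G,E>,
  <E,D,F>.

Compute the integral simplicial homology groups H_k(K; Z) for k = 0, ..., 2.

Order the vertices as A < B < D < E < F < G < J < L. Listing each simplex with vertices in this order, K has dimension 2 with simplices:

  0-simplices (8): A, B, D, E, F, G, J, L
  1-simplices (24): AB, AD, AE, AF, AG, AJ, AL, BD, BE, BF, BG, BJ, DE, DF, DJ, DL, EF, EG, EJ, EL, FG, FJ, GJ, GL
  2-simplices (16): ABD, ABE, ADL, AEJ, AFG, AFJ, AGL, BDJ, BEF, BFG, BGJ, DEF, DEL, DFJ, EGJ, EGL

so the chain groups are C_0 ≅ Z^8, C_1 ≅ Z^24, C_2 ≅ Z^16.

∂_1: C_1 → C_0 sends each edge [p,q] (with p < q) to q − p. For instance
  ∂EJ = J − E.
This gives a 8×24 integer matrix of rank 7; reducing to Smith normal form yields diagonal entries (1,1,1,1,1,1,1).

Boundary ∂_2: C_2 → C_1 maps a triangle to the signed sum of its edges. For instance
  ∂BDJ = DJ − BJ + BD,
  ∂AFJ = FJ − AJ + AF.
As a 24×16 matrix over Z this has rank 15, with invariant factors (1,1,1,1,1,1,1,1,1,1,1,1,1,1,1).

Now H_k = ker ∂_k / im ∂_{k+1}, so:

  H_0: rank C_0 − rank ∂_1 = 8 − 7 = 1, and the invariant factors of ∂_1 are all 1, so H_0 ≅ Z.
  H_1: rank ker ∂_1 − rank ∂_2 = (24 − 7) − 15 = 2, and the invariant factors of ∂_2 are all 1, so H_1 ≅ Z^2.
  H_2: rank ker ∂_2 − rank ∂_3 = (16 − 15) − 0 = 1, and there is no ∂_3, so H_2 ≅ Z.

As a check, the Euler characteristic is 8 − 24 + 16 = 0, which agrees with 1 − 2 + 1 = 0.

H_0 ≅ Z,  H_1 ≅ Z^2,  H_2 ≅ Z.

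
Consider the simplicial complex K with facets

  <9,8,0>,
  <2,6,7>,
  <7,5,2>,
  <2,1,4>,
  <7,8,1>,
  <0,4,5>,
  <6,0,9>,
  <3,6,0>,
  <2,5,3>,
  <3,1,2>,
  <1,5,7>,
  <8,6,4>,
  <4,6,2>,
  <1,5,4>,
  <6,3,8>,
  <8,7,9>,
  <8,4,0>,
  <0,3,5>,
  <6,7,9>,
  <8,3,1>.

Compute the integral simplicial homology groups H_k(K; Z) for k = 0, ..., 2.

Order the vertices as 0 < 1 < 2 < 3 < 4 < 5 < 6 < 7 < 8 < 9. Listing each simplex with vertices in this order, K has dimension 2 with simplices:

  0-simplices (10): [0], [1], [2], [3], [4], [5], [6], [7], [8], [9]
  1-simplices (30): (30 of them)
  2-simplices (20): (20 of them)

Hence C_0 ≅ Z^10, C_1 ≅ Z^30, C_2 ≅ Z^20.

The boundary map ∂_1: C_1 → C_0 is given by ∂[p,q] = [q] − [p].
This gives a 10×30 integer matrix of rank 9; reducing to Smith normal form yields diagonal entries (1,1,1,1,1,1,1,1,1).

∂_2: C_2 → C_1 sends each 2-simplex [p,q,r] to [q,r] − [p,r] + [p,q]. For instance
  ∂[3,6,8] = [6,8] − [3,8] + [3,6],
  ∂[0,3,5] = [3,5] − [0,5] + [0,3].
The 30×20 boundary matrix has rank 20 and Smith normal form diag(1,1,1,1,1,1,1,1,1,1,1,1,1,1,1,1,1,1,1,2).

From H_k ≅ ker(∂_k) / im(∂_{k+1}) we obtain:

  H_0: rank C_0 − rank ∂_1 = 10 − 9 = 1, and the invariant factors of ∂_1 are all 1, so H_0 ≅ Z.
  H_1: rank ker ∂_1 − rank ∂_2 = (30 − 9) − 20 = 1, and ∂_2 has invariant factor 2 > 1, so H_1 ≅ Z ⊕ Z/2.
  H_2: rank ker ∂_2 − rank ∂_3 = (20 − 20) − 0 = 0, and there is no ∂_3, so H_2 ≅ 0.

As a check, the Euler characteristic is 10 − 30 + 20 = 0, which agrees with 1 − 1 + 0 = 0.
(K is a triangulation of the Klein bottle.)

H_0 ≅ Z,  H_1 ≅ Z ⊕ Z/2,  H_2 = 0.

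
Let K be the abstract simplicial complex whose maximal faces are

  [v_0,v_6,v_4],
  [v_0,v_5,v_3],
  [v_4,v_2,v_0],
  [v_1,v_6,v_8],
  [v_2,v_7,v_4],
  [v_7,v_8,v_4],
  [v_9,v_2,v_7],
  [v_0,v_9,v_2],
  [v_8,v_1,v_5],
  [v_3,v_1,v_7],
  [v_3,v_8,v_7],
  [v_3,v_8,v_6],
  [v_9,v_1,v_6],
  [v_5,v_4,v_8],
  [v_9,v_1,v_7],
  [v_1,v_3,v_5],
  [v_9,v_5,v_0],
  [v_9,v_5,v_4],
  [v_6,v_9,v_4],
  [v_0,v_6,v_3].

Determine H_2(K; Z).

H_2 ≅ 0.

Order the vertices as v_0 < v_1 < v_2 < v_3 < v_4 < v_5 < v_6 < v_7 < v_8 < v_9. Listing each simplex with vertices in this order, K has dimension 2 with simplices:

  0-simplices (10): [v_0], [v_1], [v_2], [v_3], [v_4], [v_5], [v_6], [v_7], [v_8], [v_9]
  1-simplices (30): (30 of them)
  2-simplices (20): (20 of them)

so the chain groups are C_0 ≅ Z^10, C_1 ≅ Z^30, C_2 ≅ Z^20.

The boundary map ∂_1: C_1 → C_0 sends each edge [p,q] (with p < q) to q − p.
This gives a 10×30 integer matrix of rank 9; reducing to Smith normal form yields diagonal entries (1,1,1,1,1,1,1,1,1).

The boundary map ∂_2: C_2 → C_1 sends each 2-simplex [p,q,r] to [q,r] − [p,r] + [p,q]. For instance
  ∂[v_1,v_7,v_9] = [v_7,v_9] − [v_1,v_9] + [v_1,v_7],
  ∂[v_1,v_3,v_5] = [v_3,v_5] − [v_1,v_5] + [v_1,v_3].
The 30×20 boundary matrix has rank 20 and Smith normal form diag(1,1,1,1,1,1,1,1,1,1,1,1,1,1,1,1,1,1,1,2).

Computing H_k = (kernel of ∂_k) / (image of ∂_{k+1}):

  H_2: rank ker ∂_2 − rank ∂_3 = (20 − 20) − 0 = 0, and there is no ∂_3, so H_2 = 0.

(K is a triangulation of the Klein bottle.)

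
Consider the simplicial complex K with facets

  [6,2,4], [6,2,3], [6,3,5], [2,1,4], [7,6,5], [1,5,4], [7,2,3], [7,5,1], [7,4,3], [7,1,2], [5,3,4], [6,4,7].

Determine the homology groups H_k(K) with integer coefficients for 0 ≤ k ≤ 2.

H_0 = Z,  H_1 = Z/2,  H_2 = 0.

Order the vertices as 1 < 2 < 3 < 4 < 5 < 6 < 7. Listing each simplex with vertices in this order, K has dimension 2 with simplices:

  0-simplices (7): [1], [2], [3], [4], [5], [6], [7]
  1-simplices (18): [1,2], [1,4], [1,5], [1,7], [2,3], [2,4], [2,6], [2,7], [3,4], [3,5], [3,6], [3,7], [4,5], [4,6], [4,7], [5,6], [5,7], [6,7]
  2-simplices (12): [1,2,4], [1,2,7], [1,4,5], [1,5,7], [2,3,6], [2,3,7], [2,4,6], [3,4,5], [3,4,7], [3,5,6], [4,6,7], [5,6,7]

so the chain groups are C_0 ≅ Z^7, C_1 ≅ Z^18, C_2 ≅ Z^12.

Boundary ∂_1: C_1 → C_0 sends each edge [p,q] (with p < q) to q − p. For instance
  ∂[4,7] = [7] − [4].
As a 7×18 matrix over Z this has rank 6, with invariant factors (1,1,1,1,1,1).

Boundary ∂_2: C_2 → C_1 acts by ∂[p,q,r] = [q,r] − [p,r] + [p,q]. For instance
  ∂[1,5,7] = [5,7] − [1,7] + [1,5],
  ∂[1,2,7] = [2,7] − [1,7] + [1,2].
This gives a 18×12 integer matrix of rank 12; reducing to Smith normal form yields diagonal entries (1,1,1,1,1,1,1,1,1,1,1,2).

Reading off H_k = ker ∂_k / im ∂_{k+1}:

  H_0: rank C_0 − rank ∂_1 = 7 − 6 = 1, and the invariant factors of ∂_1 are all 1, so H_0 = Z.
  H_1: rank ker ∂_1 − rank ∂_2 = (18 − 6) − 12 = 0, and ∂_2 has invariant factor 2 > 1, so H_1 = Z/2.
  H_2: rank ker ∂_2 − rank ∂_3 = (12 − 12) − 0 = 0, and there is no ∂_3, so H_2 = 0.

(K is a triangulation of the real projective plane RP^2.)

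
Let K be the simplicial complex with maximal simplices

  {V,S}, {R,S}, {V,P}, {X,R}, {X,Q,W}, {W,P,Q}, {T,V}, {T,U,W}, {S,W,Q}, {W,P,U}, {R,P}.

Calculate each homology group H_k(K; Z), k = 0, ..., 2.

H_0 ≅ Z,  H_1 ≅ Z^4,  H_2 = 0.

Order the vertices as P < Q < R < S < T < U < V < W < X. Listing each simplex with vertices in this order, K has dimension 2 with simplices:

  0-simplices (9): P, Q, R, S, T, U, V, W, X
  1-simplices (17): PQ, PR, PU, PV, PW, QS, QW, QX, RS, RX, SV, SW, TU, TV, TW, UW, WX
  2-simplices (5): PQW, PUW, QSW, QWX, TUW

Hence C_0 ≅ Z^9, C_1 ≅ Z^17, C_2 ≅ Z^5.

∂_1: C_1 → C_0 maps an edge to its endpoints' difference, ∂[p,q] = q − p.
As a 9×17 matrix over Z this has rank 8, with invariant factors (1,1,1,1,1,1,1,1).

Boundary ∂_2: C_2 → C_1 acts by ∂[p,q,r] = [q,r] − [p,r] + [p,q]. For instance
  ∂QSW = SW − QW + QS,
  ∂PQW = QW − PW + PQ.
The resulting 17×5 matrix has rank 5, and its Smith normal form has invariant factors (1,1,1,1,1).

From H_k ≅ ker(∂_k) / im(∂_{k+1}) we obtain:

  H_0: rank C_0 − rank ∂_1 = 9 − 8 = 1, and the invariant factors of ∂_1 are all 1, so H_0 ≅ Z.
  H_1: rank ker ∂_1 − rank ∂_2 = (17 − 8) − 5 = 4, and the invariant factors of ∂_2 are all 1, so H_1 ≅ Z^4.
  H_2: rank ker ∂_2 − rank ∂_3 = (5 − 5) − 0 = 0, and there is no ∂_3, so H_2 ≅ 0.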